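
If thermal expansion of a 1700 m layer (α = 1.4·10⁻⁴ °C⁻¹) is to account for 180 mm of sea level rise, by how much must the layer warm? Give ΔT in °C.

ΔT ≈ 0.756 °C

ΔT = Δh/(αH) = 0.18 / (1.4×10⁻⁴ × 1700) ≈ 0.7563 °C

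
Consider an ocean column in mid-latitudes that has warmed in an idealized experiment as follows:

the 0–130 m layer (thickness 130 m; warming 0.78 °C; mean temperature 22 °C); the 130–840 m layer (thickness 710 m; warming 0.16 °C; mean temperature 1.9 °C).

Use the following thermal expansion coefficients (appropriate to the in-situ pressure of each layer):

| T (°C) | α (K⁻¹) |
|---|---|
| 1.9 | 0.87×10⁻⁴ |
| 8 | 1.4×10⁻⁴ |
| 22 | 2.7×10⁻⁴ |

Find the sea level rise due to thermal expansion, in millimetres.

Layer 1 at 22 °C → α = 2.7×10⁻⁴ K⁻¹
Layer 2 at 1.9 °C → α = 0.87×10⁻⁴ K⁻¹
Layer 1: 2.7×10⁻⁴ × 130 × 0.78 = 0.027378 m
130–840 m: 0.16 × 0.87×10⁻⁴ × 710 = 0.0098832 m
Δh = 0.027378 + 0.0098832 = 0.0372612 m ≈ 37.3 mm

Δh ≈ 37.3 mm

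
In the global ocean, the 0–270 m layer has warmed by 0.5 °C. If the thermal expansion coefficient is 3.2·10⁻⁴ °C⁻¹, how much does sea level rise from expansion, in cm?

4.3 cm

Δh = αΔT·H = 3.2×10⁻⁴ × 0.5 × 270 = 0.04320 m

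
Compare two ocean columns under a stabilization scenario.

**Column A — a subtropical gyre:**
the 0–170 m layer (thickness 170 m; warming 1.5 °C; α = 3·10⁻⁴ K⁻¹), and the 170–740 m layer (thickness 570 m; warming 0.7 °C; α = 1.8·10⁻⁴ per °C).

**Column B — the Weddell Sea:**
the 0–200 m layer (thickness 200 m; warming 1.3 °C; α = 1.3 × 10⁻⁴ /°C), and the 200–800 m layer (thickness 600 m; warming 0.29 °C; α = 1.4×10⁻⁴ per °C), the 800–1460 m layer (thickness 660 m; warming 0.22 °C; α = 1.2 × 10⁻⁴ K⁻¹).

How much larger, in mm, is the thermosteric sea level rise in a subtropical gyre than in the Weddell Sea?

A Layer 1: 1.5 × 170 × 3×10⁻⁴ = 0.07650 m
A 0.7 × 570 × 1.8×10⁻⁴ = 0.07182 m
A total: 0.14832 m
B 0–200 m: 1.3×10⁻⁴ × 1.3 × 200 = 0.03380 m
B 0.29 × 600 × 1.4×10⁻⁴ = 0.02436 m
B 800–1460 m: 660 × 1.2×10⁻⁴ × 0.22 = 0.017424 m
B total: 0.075584 m
Difference: 0.14832 − 0.075584 = 0.072736 m

73 mm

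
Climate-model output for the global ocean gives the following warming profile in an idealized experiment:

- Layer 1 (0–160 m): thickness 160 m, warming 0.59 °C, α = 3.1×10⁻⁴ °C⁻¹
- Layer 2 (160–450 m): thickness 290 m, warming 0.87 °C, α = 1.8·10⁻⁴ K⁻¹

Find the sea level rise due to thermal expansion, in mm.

0–160 m: 160 × 0.59 × 3.1×10⁻⁴ = 0.029264 m
Layer 2: 290 × 1.8×10⁻⁴ × 0.87 = 0.045414 m
Δh = 0.029264 + 0.045414 = 0.074678 m

Δh ≈ 74.7 mm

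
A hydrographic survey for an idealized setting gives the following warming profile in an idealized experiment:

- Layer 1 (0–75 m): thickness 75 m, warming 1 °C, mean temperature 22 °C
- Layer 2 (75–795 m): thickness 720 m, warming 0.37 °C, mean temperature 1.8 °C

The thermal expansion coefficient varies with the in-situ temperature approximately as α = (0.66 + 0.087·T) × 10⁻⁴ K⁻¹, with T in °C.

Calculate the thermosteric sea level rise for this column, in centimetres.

Δh = 4.1 cm

Layer 1: α = (0.66 + 0.087×22)×10⁻⁴ = 2.574×10⁻⁴ K⁻¹
Layer 2: α = (0.66 + 0.087×1.8)×10⁻⁴ = 0.8166×10⁻⁴ K⁻¹
0–75 m: 1 × 2.574×10⁻⁴ × 75 = 0.019305 m
75–795 m: 0.37 × 0.8166×10⁻⁴ × 720 = 0.021754224 m
Δh = 0.019305 + 0.021754224 = 0.041059224 m ≈ 4.1 cm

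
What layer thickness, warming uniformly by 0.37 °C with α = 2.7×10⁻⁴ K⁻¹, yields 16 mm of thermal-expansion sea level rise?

160 m

H = Δh/(αΔT) = 0.016 / (2.7×10⁻⁴ × 0.37) ≈ 160.2 m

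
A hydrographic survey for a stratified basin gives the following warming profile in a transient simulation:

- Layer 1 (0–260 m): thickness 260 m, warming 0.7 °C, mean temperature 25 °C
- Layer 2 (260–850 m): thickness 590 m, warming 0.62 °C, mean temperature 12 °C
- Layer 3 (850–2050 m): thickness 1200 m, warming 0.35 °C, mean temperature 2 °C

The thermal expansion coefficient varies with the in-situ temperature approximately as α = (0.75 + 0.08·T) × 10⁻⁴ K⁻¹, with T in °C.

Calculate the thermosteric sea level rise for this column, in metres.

0.151 m

Layer 1: α = (0.75 + 0.08×25)×10⁻⁴ = 2.75×10⁻⁴ K⁻¹
Layer 2: α = (0.75 + 0.08×12)×10⁻⁴ = 1.71×10⁻⁴ K⁻¹
Layer 3: α = (0.75 + 0.08×2)×10⁻⁴ = 0.91×10⁻⁴ K⁻¹
Layer 1: 2.75×10⁻⁴ × 0.7 × 260 = 0.05005 m
1.71×10⁻⁴ × 0.62 × 590 = 0.0625518 m
850–2050 m: 1200 × 0.35 × 0.91×10⁻⁴ = 0.03822 m
Δh = 0.05005 + 0.0625518 + 0.03822 = 0.1508218 m ≈ 0.151 m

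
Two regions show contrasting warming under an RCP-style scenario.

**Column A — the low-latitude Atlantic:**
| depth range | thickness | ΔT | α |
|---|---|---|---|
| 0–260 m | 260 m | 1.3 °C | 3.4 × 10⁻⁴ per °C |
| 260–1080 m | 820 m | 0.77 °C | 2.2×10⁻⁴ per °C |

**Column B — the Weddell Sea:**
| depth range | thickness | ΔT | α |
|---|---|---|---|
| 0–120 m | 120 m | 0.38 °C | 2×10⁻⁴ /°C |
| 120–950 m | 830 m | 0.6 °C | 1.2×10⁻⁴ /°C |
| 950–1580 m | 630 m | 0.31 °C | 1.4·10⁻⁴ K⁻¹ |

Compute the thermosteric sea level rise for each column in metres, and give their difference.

A 260 × 1.3 × 3.4×10⁻⁴ = 0.11492 m
A 260–1080 m: 2.2×10⁻⁴ × 0.77 × 820 = 0.138908 m
A total: 0.253828 m
B Layer 1: 120 × 0.38 × 2×10⁻⁴ = 0.00912 m
B 830 × 1.2×10⁻⁴ × 0.6 = 0.05976 m
B 950–1580 m: 1.4×10⁻⁴ × 630 × 0.31 = 0.027342 m
B total: 0.096222 m
Difference: 0.253828 − 0.096222 = 0.157606 m

A: 0.25 m; B: 0.096 m; difference 0.16 m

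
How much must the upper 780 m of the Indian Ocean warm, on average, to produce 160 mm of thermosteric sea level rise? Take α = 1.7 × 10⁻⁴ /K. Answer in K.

ΔT = Δh/(αH) = 0.16 / (1.7×10⁻⁴ × 780) ≈ 1.207 K

ΔT ≈ 1.2 K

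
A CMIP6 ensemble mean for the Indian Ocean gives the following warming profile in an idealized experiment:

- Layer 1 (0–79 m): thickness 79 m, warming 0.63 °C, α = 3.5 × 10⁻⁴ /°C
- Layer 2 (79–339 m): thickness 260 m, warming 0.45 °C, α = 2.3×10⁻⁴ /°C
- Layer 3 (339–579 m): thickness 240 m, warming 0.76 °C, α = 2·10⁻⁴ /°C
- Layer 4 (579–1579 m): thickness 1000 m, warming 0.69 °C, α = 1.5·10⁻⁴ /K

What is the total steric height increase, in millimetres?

Layer 1: 79 × 0.63 × 3.5×10⁻⁴ = 0.0174195 m
2.3×10⁻⁴ × 0.45 × 260 = 0.02691 m
339–579 m: 2×10⁻⁴ × 240 × 0.76 = 0.03648 m
Layer 4: 1000 × 0.69 × 1.5×10⁻⁴ = 0.10350 m
Δh = 0.0174195 + 0.02691 + 0.03648 + 0.10350 = 0.1843095 m

Δh ≈ 184 mm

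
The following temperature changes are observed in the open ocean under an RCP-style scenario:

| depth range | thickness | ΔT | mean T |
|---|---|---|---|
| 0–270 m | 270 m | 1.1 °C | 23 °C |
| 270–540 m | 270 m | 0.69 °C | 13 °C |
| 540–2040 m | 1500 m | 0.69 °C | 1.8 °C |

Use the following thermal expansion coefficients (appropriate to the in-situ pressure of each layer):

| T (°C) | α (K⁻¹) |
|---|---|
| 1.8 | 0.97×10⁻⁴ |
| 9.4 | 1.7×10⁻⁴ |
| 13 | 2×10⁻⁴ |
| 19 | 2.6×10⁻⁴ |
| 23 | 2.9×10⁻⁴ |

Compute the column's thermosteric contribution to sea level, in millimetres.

Layer 1 at 23 °C → α = 2.9×10⁻⁴ K⁻¹
Layer 2 at 13 °C → α = 2×10⁻⁴ K⁻¹
Layer 3 at 1.8 °C → α = 0.97×10⁻⁴ K⁻¹
0–270 m: 1.1 × 270 × 2.9×10⁻⁴ = 0.08613 m
Layer 2: 270 × 0.69 × 2×10⁻⁴ = 0.03726 m
0.97×10⁻⁴ × 0.69 × 1500 = 0.100395 m
Δh = 0.08613 + 0.03726 + 0.100395 = 0.223785 m ≈ 224 mm

Δh = 224 mm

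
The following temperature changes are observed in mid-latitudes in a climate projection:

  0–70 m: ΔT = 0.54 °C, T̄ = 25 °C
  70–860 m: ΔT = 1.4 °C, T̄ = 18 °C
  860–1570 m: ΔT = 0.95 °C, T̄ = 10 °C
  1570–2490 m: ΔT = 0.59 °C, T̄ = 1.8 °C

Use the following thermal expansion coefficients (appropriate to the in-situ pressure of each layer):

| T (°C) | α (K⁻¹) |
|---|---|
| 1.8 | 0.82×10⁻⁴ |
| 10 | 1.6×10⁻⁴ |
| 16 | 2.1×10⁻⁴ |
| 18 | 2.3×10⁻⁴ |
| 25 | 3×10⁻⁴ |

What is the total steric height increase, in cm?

Δh = 41.8 cm

Layer 1 at 25 °C → α = 3×10⁻⁴ K⁻¹
Layer 2 at 18 °C → α = 2.3×10⁻⁴ K⁻¹
Layer 3 at 10 °C → α = 1.6×10⁻⁴ K⁻¹
Layer 4 at 1.8 °C → α = 0.82×10⁻⁴ K⁻¹
3×10⁻⁴ × 0.54 × 70 = 0.01134 m
70–860 m: 2.3×10⁻⁴ × 790 × 1.4 = 0.25438 m
1.6×10⁻⁴ × 710 × 0.95 = 0.10792 m
1570–2490 m: 0.59 × 920 × 0.82×10⁻⁴ = 0.0445096 m
Δh = 0.01134 + 0.25438 + 0.10792 + 0.0445096 = 0.4181496 m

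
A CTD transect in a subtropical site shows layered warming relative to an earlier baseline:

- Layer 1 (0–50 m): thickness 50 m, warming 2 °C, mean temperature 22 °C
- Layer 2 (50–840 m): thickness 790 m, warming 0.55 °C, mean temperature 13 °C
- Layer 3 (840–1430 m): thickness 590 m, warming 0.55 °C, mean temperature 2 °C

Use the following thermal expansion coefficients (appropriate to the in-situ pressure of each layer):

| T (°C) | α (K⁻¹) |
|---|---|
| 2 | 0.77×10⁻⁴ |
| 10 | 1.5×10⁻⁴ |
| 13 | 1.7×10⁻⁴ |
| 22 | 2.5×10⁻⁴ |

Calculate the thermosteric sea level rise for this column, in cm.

12.4 cm of thermosteric rise

Layer 1 at 22 °C → α = 2.5×10⁻⁴ K⁻¹
Layer 2 at 13 °C → α = 1.7×10⁻⁴ K⁻¹
Layer 3 at 2 °C → α = 0.77×10⁻⁴ K⁻¹
Layer 1: 50 × 2 × 2.5×10⁻⁴ = 0.02500 m
50–840 m: 790 × 0.55 × 1.7×10⁻⁴ = 0.073865 m
0.77×10⁻⁴ × 0.55 × 590 = 0.0249865 m
Δh = 0.02500 + 0.073865 + 0.0249865 = 0.1238515 m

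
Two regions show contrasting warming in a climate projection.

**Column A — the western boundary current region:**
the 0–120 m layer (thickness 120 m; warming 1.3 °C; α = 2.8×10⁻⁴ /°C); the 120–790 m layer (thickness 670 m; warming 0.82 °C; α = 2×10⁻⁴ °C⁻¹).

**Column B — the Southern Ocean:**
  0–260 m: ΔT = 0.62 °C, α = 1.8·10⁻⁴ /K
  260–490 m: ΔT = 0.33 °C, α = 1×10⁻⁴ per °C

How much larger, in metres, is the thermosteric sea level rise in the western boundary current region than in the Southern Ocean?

A 0–120 m: 120 × 2.8×10⁻⁴ × 1.3 = 0.04368 m
A 120–790 m: 2×10⁻⁴ × 0.82 × 670 = 0.10988 m
A total: 0.15356 m
B Layer 1: 260 × 1.8×10⁻⁴ × 0.62 = 0.029016 m
B 260–490 m: 0.33 × 230 × 1×10⁻⁴ = 0.00759 m
B total: 0.036606 m
Difference: 0.15356 − 0.036606 = 0.116954 m

0.117 m larger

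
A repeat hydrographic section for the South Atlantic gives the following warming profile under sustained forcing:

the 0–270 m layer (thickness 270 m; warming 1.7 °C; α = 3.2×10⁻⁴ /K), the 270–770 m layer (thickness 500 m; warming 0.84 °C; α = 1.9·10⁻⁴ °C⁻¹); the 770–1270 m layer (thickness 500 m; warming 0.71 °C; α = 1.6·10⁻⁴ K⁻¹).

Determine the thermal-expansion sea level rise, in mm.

3.2×10⁻⁴ × 270 × 1.7 = 0.14688 m
Layer 2: 0.84 × 500 × 1.9×10⁻⁴ = 0.07980 m
0.71 × 1.6×10⁻⁴ × 500 = 0.05680 m
Δh = 0.14688 + 0.07980 + 0.05680 = 0.28348 m

283 mm of thermosteric rise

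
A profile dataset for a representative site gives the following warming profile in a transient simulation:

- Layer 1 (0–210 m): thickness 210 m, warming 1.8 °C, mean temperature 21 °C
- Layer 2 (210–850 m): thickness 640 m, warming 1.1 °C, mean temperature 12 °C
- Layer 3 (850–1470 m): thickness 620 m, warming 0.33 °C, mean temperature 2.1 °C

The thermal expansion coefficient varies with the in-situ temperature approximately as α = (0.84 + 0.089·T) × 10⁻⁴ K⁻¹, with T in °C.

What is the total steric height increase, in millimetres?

Layer 1: α = (0.84 + 0.089×21)×10⁻⁴ = 2.709×10⁻⁴ K⁻¹
Layer 2: α = (0.84 + 0.089×12)×10⁻⁴ = 1.908×10⁻⁴ K⁻¹
Layer 3: α = (0.84 + 0.089×2.1)×10⁻⁴ = 1.0269×10⁻⁴ K⁻¹
Layer 1: 2.709×10⁻⁴ × 1.8 × 210 = 0.1024002 m
Layer 2: 1.908×10⁻⁴ × 1.1 × 640 = 0.1343232 m
0.33 × 620 × 1.0269×10⁻⁴ = 0.021010374 m
Δh = 0.1024002 + 0.1343232 + 0.021010374 = 0.257733774 m

about 258 mm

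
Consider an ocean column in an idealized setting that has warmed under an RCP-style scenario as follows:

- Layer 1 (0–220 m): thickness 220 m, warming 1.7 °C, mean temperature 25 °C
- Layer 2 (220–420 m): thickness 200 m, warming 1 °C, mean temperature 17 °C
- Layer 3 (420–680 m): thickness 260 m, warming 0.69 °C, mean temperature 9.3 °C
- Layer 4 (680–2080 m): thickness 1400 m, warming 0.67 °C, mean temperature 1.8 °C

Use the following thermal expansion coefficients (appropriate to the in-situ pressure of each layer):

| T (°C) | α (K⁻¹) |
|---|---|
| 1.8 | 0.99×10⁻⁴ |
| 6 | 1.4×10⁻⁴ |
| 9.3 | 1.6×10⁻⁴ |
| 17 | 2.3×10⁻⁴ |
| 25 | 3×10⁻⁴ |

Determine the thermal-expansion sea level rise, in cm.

about 28.0 cm

Layer 1 at 25 °C → α = 3×10⁻⁴ K⁻¹
Layer 2 at 17 °C → α = 2.3×10⁻⁴ K⁻¹
Layer 3 at 9.3 °C → α = 1.6×10⁻⁴ K⁻¹
Layer 4 at 1.8 °C → α = 0.99×10⁻⁴ K⁻¹
1.7 × 220 × 3×10⁻⁴ = 0.11220 m
1 × 200 × 2.3×10⁻⁴ = 0.04600 m
420–680 m: 0.69 × 260 × 1.6×10⁻⁴ = 0.028704 m
1400 × 0.99×10⁻⁴ × 0.67 = 0.092862 m
Δh = 0.11220 + 0.04600 + 0.028704 + 0.092862 = 0.279766 m ≈ 28.0 cm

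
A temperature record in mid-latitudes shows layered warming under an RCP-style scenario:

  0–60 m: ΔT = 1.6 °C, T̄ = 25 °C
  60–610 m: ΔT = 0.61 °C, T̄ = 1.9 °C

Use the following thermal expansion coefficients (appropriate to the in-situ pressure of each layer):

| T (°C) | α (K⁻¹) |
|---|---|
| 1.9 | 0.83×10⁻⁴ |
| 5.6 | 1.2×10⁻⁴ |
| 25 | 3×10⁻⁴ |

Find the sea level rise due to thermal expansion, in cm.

Layer 1 at 25 °C → α = 3×10⁻⁴ K⁻¹
Layer 2 at 1.9 °C → α = 0.83×10⁻⁴ K⁻¹
3×10⁻⁴ × 1.6 × 60 = 0.02880 m
60–610 m: 0.83×10⁻⁴ × 0.61 × 550 = 0.0278465 m
Δh = 0.02880 + 0.0278465 = 0.0566465 m

Δh = 5.66 cm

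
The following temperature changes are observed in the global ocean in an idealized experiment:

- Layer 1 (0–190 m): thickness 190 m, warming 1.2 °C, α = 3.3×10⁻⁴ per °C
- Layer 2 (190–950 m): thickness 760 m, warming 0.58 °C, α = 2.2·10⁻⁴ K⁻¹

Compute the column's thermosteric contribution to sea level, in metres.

Layer 1: 3.3×10⁻⁴ × 1.2 × 190 = 0.07524 m
2.2×10⁻⁴ × 760 × 0.58 = 0.096976 m
Δh = 0.07524 + 0.096976 = 0.172216 m

0.172 m of thermosteric rise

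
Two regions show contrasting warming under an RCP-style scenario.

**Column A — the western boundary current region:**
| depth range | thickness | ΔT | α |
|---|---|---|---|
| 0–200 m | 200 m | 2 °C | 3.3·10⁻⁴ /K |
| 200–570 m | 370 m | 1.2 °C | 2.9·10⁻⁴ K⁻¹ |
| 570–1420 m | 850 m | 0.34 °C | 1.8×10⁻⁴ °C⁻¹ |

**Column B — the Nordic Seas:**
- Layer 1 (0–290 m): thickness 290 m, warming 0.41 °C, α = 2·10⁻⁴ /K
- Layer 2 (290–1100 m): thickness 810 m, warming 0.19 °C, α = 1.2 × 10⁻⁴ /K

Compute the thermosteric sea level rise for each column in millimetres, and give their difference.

Δh_A ≈ 310 mm, Δh_B ≈ 42 mm; difference ≈ 270 mm

A 2 × 200 × 3.3×10⁻⁴ = 0.13200 m
A 200–570 m: 2.9×10⁻⁴ × 370 × 1.2 = 0.12876 m
A 850 × 0.34 × 1.8×10⁻⁴ = 0.05202 m
A total: 0.31278 m
B Layer 1: 2×10⁻⁴ × 0.41 × 290 = 0.02378 m
B 810 × 1.2×10⁻⁴ × 0.19 = 0.018468 m
B total: 0.042248 m
Difference: 0.31278 − 0.042248 = 0.270532 m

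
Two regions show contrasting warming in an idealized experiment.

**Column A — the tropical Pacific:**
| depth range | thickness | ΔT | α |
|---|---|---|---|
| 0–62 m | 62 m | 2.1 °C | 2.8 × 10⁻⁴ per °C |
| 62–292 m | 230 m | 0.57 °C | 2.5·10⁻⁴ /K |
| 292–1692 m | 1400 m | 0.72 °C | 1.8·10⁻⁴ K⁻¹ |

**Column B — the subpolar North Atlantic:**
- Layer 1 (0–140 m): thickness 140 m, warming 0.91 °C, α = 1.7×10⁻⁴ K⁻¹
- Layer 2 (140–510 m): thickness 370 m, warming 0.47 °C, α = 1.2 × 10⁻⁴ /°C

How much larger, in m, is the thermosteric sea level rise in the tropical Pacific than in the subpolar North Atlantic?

A 62 × 2.8×10⁻⁴ × 2.1 = 0.036456 m
A 62–292 m: 0.57 × 2.5×10⁻⁴ × 230 = 0.032775 m
A Layer 3: 1400 × 1.8×10⁻⁴ × 0.72 = 0.18144 m
A total: 0.250671 m
B Layer 1: 140 × 0.91 × 1.7×10⁻⁴ = 0.021658 m
B 1.2×10⁻⁴ × 370 × 0.47 = 0.020868 m
B total: 0.042526 m
Difference: 0.250671 − 0.042526 = 0.208145 m

0.208 m larger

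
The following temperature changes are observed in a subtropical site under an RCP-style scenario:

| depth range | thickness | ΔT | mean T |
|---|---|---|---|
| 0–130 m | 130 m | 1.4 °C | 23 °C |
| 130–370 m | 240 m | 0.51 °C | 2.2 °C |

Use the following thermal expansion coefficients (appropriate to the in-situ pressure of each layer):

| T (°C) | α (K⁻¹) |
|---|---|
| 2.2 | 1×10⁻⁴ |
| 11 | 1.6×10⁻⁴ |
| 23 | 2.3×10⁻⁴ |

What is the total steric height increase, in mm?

54.1 mm of thermosteric rise

Layer 1 at 23 °C → α = 2.3×10⁻⁴ K⁻¹
Layer 2 at 2.2 °C → α = 1×10⁻⁴ K⁻¹
0–130 m: 1.4 × 130 × 2.3×10⁻⁴ = 0.04186 m
0.51 × 1×10⁻⁴ × 240 = 0.01224 m
Δh = 0.04186 + 0.01224 = 0.05410 m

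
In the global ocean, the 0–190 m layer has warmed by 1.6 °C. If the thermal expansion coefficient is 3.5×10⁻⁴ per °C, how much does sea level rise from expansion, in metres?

Δh = αΔT·H = 3.5×10⁻⁴ × 1.6 × 190 = 0.10640 m

0.11 m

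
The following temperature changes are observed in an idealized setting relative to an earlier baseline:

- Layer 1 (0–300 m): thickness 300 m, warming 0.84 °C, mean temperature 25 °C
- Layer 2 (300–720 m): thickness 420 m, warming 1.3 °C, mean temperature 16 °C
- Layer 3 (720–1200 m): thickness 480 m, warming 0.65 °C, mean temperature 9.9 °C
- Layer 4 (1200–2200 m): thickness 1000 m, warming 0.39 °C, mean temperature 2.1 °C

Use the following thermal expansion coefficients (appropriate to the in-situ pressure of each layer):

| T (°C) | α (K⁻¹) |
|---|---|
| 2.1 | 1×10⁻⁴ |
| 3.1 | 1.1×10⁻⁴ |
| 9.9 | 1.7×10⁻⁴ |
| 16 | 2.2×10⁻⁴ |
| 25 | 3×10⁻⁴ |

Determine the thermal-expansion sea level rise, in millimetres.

Layer 1 at 25 °C → α = 3×10⁻⁴ K⁻¹
Layer 2 at 16 °C → α = 2.2×10⁻⁴ K⁻¹
Layer 3 at 9.9 °C → α = 1.7×10⁻⁴ K⁻¹
Layer 4 at 2.1 °C → α = 1×10⁻⁴ K⁻¹
3×10⁻⁴ × 300 × 0.84 = 0.07560 m
Layer 2: 420 × 1.3 × 2.2×10⁻⁴ = 0.12012 m
Layer 3: 0.65 × 1.7×10⁻⁴ × 480 = 0.05304 m
1000 × 0.39 × 1×10⁻⁴ = 0.03900 m
Δh = 0.07560 + 0.12012 + 0.05304 + 0.03900 = 0.28776 m

about 290 mm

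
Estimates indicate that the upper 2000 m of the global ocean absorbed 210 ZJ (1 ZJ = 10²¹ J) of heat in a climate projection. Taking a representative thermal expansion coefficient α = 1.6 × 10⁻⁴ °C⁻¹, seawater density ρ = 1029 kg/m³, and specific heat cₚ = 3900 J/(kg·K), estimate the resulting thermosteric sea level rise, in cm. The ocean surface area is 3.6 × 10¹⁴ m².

2.3 cm of thermosteric rise

Per unit area: Q = 210×10²¹ / (3.6×10¹⁴) ≈ 5.833×10⁸ J/m²
Δh = αQ/(ρcₚ) = 1.6×10⁻⁴ × 5.833×10⁸ / (1029 × 3900) ≈ 0.023256 m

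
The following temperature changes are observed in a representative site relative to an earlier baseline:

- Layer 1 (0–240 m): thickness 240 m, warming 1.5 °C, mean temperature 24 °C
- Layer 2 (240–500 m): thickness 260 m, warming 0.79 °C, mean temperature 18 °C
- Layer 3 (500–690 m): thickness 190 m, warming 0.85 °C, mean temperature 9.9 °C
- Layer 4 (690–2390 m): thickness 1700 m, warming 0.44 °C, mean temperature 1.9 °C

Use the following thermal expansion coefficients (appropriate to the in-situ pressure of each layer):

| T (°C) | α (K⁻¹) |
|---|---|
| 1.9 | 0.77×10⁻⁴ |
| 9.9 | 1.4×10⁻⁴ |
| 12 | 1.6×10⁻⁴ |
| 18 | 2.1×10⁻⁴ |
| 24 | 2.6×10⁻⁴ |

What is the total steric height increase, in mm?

Layer 1 at 24 °C → α = 2.6×10⁻⁴ K⁻¹
Layer 2 at 18 °C → α = 2.1×10⁻⁴ K⁻¹
Layer 3 at 9.9 °C → α = 1.4×10⁻⁴ K⁻¹
Layer 4 at 1.9 °C → α = 0.77×10⁻⁴ K⁻¹
0–240 m: 240 × 2.6×10⁻⁴ × 1.5 = 0.09360 m
240–500 m: 0.79 × 260 × 2.1×10⁻⁴ = 0.043134 m
Layer 3: 1.4×10⁻⁴ × 0.85 × 190 = 0.02261 m
690–2390 m: 0.77×10⁻⁴ × 1700 × 0.44 = 0.057596 m
Δh = 0.09360 + 0.043134 + 0.02261 + 0.057596 = 0.21694 m ≈ 217 mm

217 mm of thermosteric rise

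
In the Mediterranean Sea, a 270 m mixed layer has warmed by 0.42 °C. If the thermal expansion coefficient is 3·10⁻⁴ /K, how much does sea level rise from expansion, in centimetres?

Δh = αΔT·H = 3×10⁻⁴ × 0.42 × 270 = 0.03402 m

Δh = 3.4 cm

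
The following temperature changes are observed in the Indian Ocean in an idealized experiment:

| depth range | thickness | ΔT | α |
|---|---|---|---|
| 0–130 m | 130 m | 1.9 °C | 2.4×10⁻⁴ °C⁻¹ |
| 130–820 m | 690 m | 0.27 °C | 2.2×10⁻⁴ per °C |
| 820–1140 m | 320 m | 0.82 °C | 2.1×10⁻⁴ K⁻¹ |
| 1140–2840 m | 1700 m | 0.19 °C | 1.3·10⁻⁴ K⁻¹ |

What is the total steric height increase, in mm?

Δh = 197 mm

0–130 m: 2.4×10⁻⁴ × 130 × 1.9 = 0.05928 m
690 × 0.27 × 2.2×10⁻⁴ = 0.040986 m
320 × 2.1×10⁻⁴ × 0.82 = 0.055104 m
1140–2840 m: 1700 × 0.19 × 1.3×10⁻⁴ = 0.04199 m
Δh = 0.05928 + 0.040986 + 0.055104 + 0.04199 = 0.19736 m ≈ 197 mm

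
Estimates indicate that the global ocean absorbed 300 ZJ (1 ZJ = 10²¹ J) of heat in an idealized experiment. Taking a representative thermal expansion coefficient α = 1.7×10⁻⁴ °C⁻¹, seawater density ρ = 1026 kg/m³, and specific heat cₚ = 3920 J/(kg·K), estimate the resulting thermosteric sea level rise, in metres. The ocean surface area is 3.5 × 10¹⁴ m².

Per unit area: Q = 300×10²¹ / (3.5×10¹⁴) ≈ 8.571×10⁸ J/m²
Δh = αQ/(ρcₚ) = 1.7×10⁻⁴ × 8.571×10⁸ / (1026 × 3920) ≈ 0.036228 m

Δh ≈ 0.0362 m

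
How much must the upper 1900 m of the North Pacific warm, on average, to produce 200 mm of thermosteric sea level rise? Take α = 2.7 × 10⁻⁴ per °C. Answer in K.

0.390 K

ΔT = Δh/(αH) = 0.2 / (2.7×10⁻⁴ × 1900) ≈ 0.3899 K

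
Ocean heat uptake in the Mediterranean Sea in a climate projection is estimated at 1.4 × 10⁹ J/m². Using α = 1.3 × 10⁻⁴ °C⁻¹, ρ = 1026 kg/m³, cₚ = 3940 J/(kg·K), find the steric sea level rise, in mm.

Δh = αQ/(ρcₚ) = 1.3×10⁻⁴ × 1.4×10⁹ / (1026 × 3940) ≈ 0.045022 m

45.0 mm of thermosteric rise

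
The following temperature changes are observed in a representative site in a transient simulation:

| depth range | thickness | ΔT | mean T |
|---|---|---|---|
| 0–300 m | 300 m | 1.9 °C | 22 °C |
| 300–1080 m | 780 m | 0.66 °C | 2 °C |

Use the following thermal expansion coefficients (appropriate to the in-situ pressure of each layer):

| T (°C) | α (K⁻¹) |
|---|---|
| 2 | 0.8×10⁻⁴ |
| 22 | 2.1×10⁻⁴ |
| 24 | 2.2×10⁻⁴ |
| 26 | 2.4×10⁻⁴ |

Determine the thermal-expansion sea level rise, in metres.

Δh ≈ 0.161 m

Layer 1 at 22 °C → α = 2.1×10⁻⁴ K⁻¹
Layer 2 at 2 °C → α = 0.8×10⁻⁴ K⁻¹
Layer 1: 2.1×10⁻⁴ × 300 × 1.9 = 0.11970 m
Layer 2: 780 × 0.66 × 0.8×10⁻⁴ = 0.041184 m
Δh = 0.11970 + 0.041184 = 0.160884 m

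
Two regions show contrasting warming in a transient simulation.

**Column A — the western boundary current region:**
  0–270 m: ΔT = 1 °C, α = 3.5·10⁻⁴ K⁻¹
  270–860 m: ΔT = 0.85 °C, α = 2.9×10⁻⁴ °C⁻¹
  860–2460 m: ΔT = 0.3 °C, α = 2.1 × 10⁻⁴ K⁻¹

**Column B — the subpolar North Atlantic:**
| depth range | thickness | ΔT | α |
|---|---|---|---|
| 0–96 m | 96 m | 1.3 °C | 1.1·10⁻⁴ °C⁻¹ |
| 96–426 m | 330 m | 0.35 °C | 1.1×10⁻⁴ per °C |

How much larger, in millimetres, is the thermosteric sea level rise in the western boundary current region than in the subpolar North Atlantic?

A 0–270 m: 1 × 270 × 3.5×10⁻⁴ = 0.09450 m
A Layer 2: 0.85 × 2.9×10⁻⁴ × 590 = 0.145435 m
A Layer 3: 2.1×10⁻⁴ × 0.3 × 1600 = 0.10080 m
A total: 0.340735 m
B Layer 1: 96 × 1.1×10⁻⁴ × 1.3 = 0.013728 m
B 330 × 0.35 × 1.1×10⁻⁴ = 0.012705 m
B total: 0.026433 m
Difference: 0.340735 − 0.026433 = 0.314302 m

Δh_A − Δh_B ≈ 310 mm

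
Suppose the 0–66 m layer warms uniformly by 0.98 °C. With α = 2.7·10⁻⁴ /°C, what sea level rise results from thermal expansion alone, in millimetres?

about 17 mm

Δh = αΔT·H = 2.7×10⁻⁴ × 0.98 × 66 = 0.0174636 m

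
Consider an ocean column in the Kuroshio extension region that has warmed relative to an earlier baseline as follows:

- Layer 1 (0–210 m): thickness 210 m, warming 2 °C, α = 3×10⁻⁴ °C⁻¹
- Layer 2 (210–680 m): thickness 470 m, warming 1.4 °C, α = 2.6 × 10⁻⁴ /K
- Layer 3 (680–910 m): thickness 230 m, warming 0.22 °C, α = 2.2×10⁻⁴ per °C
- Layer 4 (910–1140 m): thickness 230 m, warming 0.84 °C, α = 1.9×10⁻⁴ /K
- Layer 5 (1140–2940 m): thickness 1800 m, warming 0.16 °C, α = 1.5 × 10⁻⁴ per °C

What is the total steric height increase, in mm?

390 mm of thermosteric rise

3×10⁻⁴ × 2 × 210 = 0.12600 m
Layer 2: 470 × 1.4 × 2.6×10⁻⁴ = 0.17108 m
Layer 3: 230 × 2.2×10⁻⁴ × 0.22 = 0.011132 m
910–1140 m: 230 × 0.84 × 1.9×10⁻⁴ = 0.036708 m
Layer 5: 1.5×10⁻⁴ × 0.16 × 1800 = 0.04320 m
Δh = 0.12600 + 0.17108 + 0.011132 + 0.036708 + 0.04320 = 0.38812 m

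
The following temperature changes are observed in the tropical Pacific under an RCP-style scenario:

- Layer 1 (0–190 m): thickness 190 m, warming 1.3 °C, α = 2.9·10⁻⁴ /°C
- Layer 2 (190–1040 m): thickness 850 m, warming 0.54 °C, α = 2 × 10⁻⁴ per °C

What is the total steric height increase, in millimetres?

Δh ≈ 163 mm

0–190 m: 1.3 × 2.9×10⁻⁴ × 190 = 0.07163 m
850 × 0.54 × 2×10⁻⁴ = 0.09180 m
Δh = 0.07163 + 0.09180 = 0.16343 m ≈ 163 mm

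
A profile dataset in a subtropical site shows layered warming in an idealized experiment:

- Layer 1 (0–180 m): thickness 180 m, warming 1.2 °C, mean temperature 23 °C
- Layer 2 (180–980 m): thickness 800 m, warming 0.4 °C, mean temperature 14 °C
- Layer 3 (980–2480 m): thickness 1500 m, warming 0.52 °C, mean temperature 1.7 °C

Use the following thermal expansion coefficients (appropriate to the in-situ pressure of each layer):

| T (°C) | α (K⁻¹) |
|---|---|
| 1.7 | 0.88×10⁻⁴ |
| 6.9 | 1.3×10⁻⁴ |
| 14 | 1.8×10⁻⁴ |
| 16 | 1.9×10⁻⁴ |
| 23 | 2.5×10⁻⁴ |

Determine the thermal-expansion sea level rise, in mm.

180 mm

Layer 1 at 23 °C → α = 2.5×10⁻⁴ K⁻¹
Layer 2 at 14 °C → α = 1.8×10⁻⁴ K⁻¹
Layer 3 at 1.7 °C → α = 0.88×10⁻⁴ K⁻¹
180 × 2.5×10⁻⁴ × 1.2 = 0.05400 m
Layer 2: 0.4 × 800 × 1.8×10⁻⁴ = 0.05760 m
0.52 × 1500 × 0.88×10⁻⁴ = 0.06864 m
Δh = 0.05400 + 0.05760 + 0.06864 = 0.18024 m ≈ 180 mm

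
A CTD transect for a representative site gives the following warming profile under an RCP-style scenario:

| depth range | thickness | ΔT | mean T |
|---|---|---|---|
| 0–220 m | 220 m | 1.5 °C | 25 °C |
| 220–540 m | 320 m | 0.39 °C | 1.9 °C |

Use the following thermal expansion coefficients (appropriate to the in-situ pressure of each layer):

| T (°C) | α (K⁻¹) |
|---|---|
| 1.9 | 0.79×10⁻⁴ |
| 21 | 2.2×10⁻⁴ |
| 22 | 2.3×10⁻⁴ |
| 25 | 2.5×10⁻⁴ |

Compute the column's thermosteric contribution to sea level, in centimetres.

Layer 1 at 25 °C → α = 2.5×10⁻⁴ K⁻¹
Layer 2 at 1.9 °C → α = 0.79×10⁻⁴ K⁻¹
220 × 2.5×10⁻⁴ × 1.5 = 0.08250 m
220–540 m: 0.79×10⁻⁴ × 320 × 0.39 = 0.0098592 m
Δh = 0.08250 + 0.0098592 = 0.0923592 m ≈ 9.2 cm

Δh = 9.2 cm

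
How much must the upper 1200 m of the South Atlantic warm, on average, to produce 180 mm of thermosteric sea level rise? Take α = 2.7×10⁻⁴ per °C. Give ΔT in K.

ΔT = Δh/(αH) = 0.18 / (2.7×10⁻⁴ × 1200) ≈ 0.5556 K

ΔT ≈ 0.556 K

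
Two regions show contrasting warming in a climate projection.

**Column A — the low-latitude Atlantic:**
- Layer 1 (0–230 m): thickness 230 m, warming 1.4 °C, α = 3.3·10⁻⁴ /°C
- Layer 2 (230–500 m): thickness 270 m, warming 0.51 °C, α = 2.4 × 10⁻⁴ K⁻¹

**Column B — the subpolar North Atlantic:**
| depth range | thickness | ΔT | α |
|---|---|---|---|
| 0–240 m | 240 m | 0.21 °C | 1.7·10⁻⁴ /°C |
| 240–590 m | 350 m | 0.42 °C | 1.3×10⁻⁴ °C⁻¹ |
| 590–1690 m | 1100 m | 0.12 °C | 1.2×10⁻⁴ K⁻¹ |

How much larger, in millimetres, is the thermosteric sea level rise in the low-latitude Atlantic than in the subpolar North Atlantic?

Δh_A − Δh_B ≈ 96 mm

A 230 × 1.4 × 3.3×10⁻⁴ = 0.10626 m
A 270 × 2.4×10⁻⁴ × 0.51 = 0.033048 m
A total: 0.139308 m
B 240 × 1.7×10⁻⁴ × 0.21 = 0.008568 m
B 240–590 m: 0.42 × 1.3×10⁻⁴ × 350 = 0.01911 m
B 0.12 × 1.2×10⁻⁴ × 1100 = 0.01584 m
B total: 0.043518 m
Difference: 0.139308 − 0.043518 = 0.09579 m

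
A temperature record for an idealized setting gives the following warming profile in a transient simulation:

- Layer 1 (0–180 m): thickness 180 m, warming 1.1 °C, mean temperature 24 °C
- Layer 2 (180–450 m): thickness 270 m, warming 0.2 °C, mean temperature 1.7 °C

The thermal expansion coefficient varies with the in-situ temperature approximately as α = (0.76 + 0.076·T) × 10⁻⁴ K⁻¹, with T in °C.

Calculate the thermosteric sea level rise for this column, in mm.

Δh = 56.0 mm

Layer 1: α = (0.76 + 0.076×24)×10⁻⁴ = 2.584×10⁻⁴ K⁻¹
Layer 2: α = (0.76 + 0.076×1.7)×10⁻⁴ = 0.8892×10⁻⁴ K⁻¹
0–180 m: 2.584×10⁻⁴ × 180 × 1.1 = 0.0511632 m
Layer 2: 0.2 × 0.8892×10⁻⁴ × 270 = 0.00480168 m
Δh = 0.0511632 + 0.00480168 = 0.05596488 m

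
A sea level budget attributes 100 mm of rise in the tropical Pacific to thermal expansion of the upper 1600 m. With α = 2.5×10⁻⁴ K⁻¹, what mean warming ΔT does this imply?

0.250 K

ΔT = Δh/(αH) = 0.1 / (2.5×10⁻⁴ × 1600) = 0.2500 K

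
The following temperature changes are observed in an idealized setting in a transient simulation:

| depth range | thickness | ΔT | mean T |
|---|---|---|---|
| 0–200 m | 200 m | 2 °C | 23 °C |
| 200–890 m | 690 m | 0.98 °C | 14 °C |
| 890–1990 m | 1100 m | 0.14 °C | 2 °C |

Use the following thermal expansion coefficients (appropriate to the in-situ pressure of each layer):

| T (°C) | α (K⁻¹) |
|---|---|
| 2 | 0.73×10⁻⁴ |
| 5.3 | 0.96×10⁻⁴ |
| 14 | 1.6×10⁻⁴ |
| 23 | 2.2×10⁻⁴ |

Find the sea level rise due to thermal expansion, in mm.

Δh ≈ 207 mm

Layer 1 at 23 °C → α = 2.2×10⁻⁴ K⁻¹
Layer 2 at 14 °C → α = 1.6×10⁻⁴ K⁻¹
Layer 3 at 2 °C → α = 0.73×10⁻⁴ K⁻¹
2 × 2.2×10⁻⁴ × 200 = 0.08800 m
200–890 m: 1.6×10⁻⁴ × 0.98 × 690 = 0.108192 m
Layer 3: 1100 × 0.14 × 0.73×10⁻⁴ = 0.011242 m
Δh = 0.08800 + 0.108192 + 0.011242 = 0.207434 m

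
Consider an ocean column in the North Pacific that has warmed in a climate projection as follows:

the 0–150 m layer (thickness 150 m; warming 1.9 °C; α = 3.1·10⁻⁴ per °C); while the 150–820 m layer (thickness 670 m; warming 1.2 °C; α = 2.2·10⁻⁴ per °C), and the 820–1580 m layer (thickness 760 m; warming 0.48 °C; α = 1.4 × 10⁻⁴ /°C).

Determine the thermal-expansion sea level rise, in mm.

Layer 1: 3.1×10⁻⁴ × 1.9 × 150 = 0.08835 m
Layer 2: 1.2 × 670 × 2.2×10⁻⁴ = 0.17688 m
Layer 3: 0.48 × 1.4×10⁻⁴ × 760 = 0.051072 m
Δh = 0.08835 + 0.17688 + 0.051072 = 0.316302 m

Δh = 320 mm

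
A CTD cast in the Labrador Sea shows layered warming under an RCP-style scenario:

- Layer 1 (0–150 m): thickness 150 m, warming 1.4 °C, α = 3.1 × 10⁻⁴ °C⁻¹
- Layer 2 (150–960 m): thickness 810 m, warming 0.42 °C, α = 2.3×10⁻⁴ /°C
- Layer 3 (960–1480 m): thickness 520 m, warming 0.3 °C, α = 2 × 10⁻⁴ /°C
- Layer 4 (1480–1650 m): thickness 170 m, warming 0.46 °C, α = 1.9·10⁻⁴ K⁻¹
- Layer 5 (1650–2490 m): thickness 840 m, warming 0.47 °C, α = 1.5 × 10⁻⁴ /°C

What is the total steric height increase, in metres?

0.249 m

0–150 m: 1.4 × 150 × 3.1×10⁻⁴ = 0.06510 m
Layer 2: 2.3×10⁻⁴ × 810 × 0.42 = 0.078246 m
0.3 × 2×10⁻⁴ × 520 = 0.03120 m
1.9×10⁻⁴ × 0.46 × 170 = 0.014858 m
1650–2490 m: 840 × 1.5×10⁻⁴ × 0.47 = 0.05922 m
Δh = 0.06510 + 0.078246 + 0.03120 + 0.014858 + 0.05922 = 0.248624 m ≈ 0.249 m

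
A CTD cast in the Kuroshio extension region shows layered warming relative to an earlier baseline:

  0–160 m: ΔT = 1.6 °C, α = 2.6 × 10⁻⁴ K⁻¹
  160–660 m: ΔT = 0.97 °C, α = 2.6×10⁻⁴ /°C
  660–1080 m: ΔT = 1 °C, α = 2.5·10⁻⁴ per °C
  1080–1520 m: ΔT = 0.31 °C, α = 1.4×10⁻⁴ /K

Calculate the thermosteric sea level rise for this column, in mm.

317 mm

0–160 m: 2.6×10⁻⁴ × 1.6 × 160 = 0.06656 m
0.97 × 500 × 2.6×10⁻⁴ = 0.12610 m
2.5×10⁻⁴ × 1 × 420 = 0.10500 m
1080–1520 m: 0.31 × 440 × 1.4×10⁻⁴ = 0.019096 m
Δh = 0.06656 + 0.12610 + 0.10500 + 0.019096 = 0.316756 m ≈ 317 mm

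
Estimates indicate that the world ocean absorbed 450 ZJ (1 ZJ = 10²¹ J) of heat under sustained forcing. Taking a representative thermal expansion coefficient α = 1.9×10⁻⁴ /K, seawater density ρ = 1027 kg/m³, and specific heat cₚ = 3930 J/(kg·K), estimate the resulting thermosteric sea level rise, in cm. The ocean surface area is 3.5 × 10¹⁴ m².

Per unit area: Q = 450×10²¹ / (3.5×10¹⁴) ≈ 1.286×10⁹ J/m²
Δh = αQ/(ρcₚ) = 1.9×10⁻⁴ × 1.286×10⁹ / (1027 × 3930) ≈ 0.060538 m

6.1 cm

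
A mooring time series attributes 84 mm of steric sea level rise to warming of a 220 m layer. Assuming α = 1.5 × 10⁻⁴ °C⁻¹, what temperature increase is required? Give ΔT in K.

ΔT = Δh/(αH) = 0.084 / (1.5×10⁻⁴ × 220) ≈ 2.545 K

about 2.55 K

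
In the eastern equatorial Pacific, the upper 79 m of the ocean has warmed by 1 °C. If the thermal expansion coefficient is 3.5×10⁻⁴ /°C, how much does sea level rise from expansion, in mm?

about 27.7 mm

Δh = αΔT·H = 3.5×10⁻⁴ × 1 × 79 = 0.02765 m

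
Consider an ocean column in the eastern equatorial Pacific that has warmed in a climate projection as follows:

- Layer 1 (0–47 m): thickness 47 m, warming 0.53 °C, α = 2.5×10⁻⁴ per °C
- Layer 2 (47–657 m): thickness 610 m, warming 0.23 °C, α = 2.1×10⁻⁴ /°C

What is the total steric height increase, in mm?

Δh ≈ 35.7 mm

0–47 m: 2.5×10⁻⁴ × 0.53 × 47 = 0.0062275 m
Layer 2: 0.23 × 610 × 2.1×10⁻⁴ = 0.029463 m
Δh = 0.0062275 + 0.029463 = 0.0356905 m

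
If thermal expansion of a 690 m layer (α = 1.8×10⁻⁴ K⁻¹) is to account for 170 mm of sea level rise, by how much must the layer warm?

ΔT = Δh/(αH) = 0.17 / (1.8×10⁻⁴ × 690) ≈ 1.369 °C

1.37 °C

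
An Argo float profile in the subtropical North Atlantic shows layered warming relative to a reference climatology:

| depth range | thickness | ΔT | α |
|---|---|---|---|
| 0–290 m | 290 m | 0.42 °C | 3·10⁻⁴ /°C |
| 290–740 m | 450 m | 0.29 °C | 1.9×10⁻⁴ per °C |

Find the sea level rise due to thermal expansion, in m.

0.061 m

0.42 × 3×10⁻⁴ × 290 = 0.03654 m
1.9×10⁻⁴ × 450 × 0.29 = 0.024795 m
Δh = 0.03654 + 0.024795 = 0.061335 m ≈ 0.061 m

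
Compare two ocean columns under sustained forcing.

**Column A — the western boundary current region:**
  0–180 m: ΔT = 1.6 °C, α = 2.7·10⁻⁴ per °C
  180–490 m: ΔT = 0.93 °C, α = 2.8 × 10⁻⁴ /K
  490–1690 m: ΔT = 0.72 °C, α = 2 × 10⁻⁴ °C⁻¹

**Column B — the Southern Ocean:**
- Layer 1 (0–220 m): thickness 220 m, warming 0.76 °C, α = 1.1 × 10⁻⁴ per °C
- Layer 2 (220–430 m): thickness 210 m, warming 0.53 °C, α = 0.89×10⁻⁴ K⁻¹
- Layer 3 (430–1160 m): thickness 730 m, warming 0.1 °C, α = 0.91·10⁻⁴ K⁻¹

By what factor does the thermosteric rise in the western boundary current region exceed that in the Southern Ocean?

A Layer 1: 180 × 2.7×10⁻⁴ × 1.6 = 0.07776 m
A Layer 2: 2.8×10⁻⁴ × 310 × 0.93 = 0.080724 m
A 490–1690 m: 2×10⁻⁴ × 0.72 × 1200 = 0.17280 m
A total: 0.331284 m
B Layer 1: 0.76 × 220 × 1.1×10⁻⁴ = 0.018392 m
B Layer 2: 210 × 0.53 × 0.89×10⁻⁴ = 0.0099057 m
B 0.1 × 0.91×10⁻⁴ × 730 = 0.006643 m
B total: 0.0349407 m
Ratio: 0.331284 / 0.0349407 ≈ 9.481

a factor of 9.5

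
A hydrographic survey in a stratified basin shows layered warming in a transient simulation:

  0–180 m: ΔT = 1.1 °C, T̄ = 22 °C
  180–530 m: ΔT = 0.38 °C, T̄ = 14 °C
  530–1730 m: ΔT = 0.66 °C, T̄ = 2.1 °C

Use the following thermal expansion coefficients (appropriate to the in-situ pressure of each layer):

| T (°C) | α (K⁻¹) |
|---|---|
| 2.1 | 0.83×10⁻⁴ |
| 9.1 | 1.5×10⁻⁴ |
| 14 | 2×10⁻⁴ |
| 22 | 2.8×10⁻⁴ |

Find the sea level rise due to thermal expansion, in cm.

Δh ≈ 14.8 cm

Layer 1 at 22 °C → α = 2.8×10⁻⁴ K⁻¹
Layer 2 at 14 °C → α = 2×10⁻⁴ K⁻¹
Layer 3 at 2.1 °C → α = 0.83×10⁻⁴ K⁻¹
0–180 m: 2.8×10⁻⁴ × 180 × 1.1 = 0.05544 m
180–530 m: 2×10⁻⁴ × 0.38 × 350 = 0.02660 m
530–1730 m: 1200 × 0.66 × 0.83×10⁻⁴ = 0.065736 m
Δh = 0.05544 + 0.02660 + 0.065736 = 0.147776 m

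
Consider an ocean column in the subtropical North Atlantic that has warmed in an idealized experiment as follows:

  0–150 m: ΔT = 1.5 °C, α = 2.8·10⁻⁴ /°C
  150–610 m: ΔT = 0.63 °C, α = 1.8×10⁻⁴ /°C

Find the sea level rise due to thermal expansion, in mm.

Layer 1: 2.8×10⁻⁴ × 150 × 1.5 = 0.06300 m
460 × 0.63 × 1.8×10⁻⁴ = 0.052164 m
Δh = 0.06300 + 0.052164 = 0.115164 m

115 mm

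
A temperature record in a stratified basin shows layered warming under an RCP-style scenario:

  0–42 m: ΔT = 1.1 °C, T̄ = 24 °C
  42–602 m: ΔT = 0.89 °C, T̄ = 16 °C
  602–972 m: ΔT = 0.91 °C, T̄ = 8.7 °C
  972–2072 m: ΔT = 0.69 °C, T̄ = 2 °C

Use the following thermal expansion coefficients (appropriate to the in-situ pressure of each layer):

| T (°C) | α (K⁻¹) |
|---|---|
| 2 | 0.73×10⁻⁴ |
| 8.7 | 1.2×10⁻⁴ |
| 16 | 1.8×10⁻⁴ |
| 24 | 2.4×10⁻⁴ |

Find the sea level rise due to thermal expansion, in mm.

Layer 1 at 24 °C → α = 2.4×10⁻⁴ K⁻¹
Layer 2 at 16 °C → α = 1.8×10⁻⁴ K⁻¹
Layer 3 at 8.7 °C → α = 1.2×10⁻⁴ K⁻¹
Layer 4 at 2 °C → α = 0.73×10⁻⁴ K⁻¹
Layer 1: 2.4×10⁻⁴ × 42 × 1.1 = 0.011088 m
Layer 2: 560 × 1.8×10⁻⁴ × 0.89 = 0.089712 m
Layer 3: 0.91 × 1.2×10⁻⁴ × 370 = 0.040404 m
972–2072 m: 1100 × 0.69 × 0.73×10⁻⁴ = 0.055407 m
Δh = 0.011088 + 0.089712 + 0.040404 + 0.055407 = 0.196611 m

197 mm of thermosteric rise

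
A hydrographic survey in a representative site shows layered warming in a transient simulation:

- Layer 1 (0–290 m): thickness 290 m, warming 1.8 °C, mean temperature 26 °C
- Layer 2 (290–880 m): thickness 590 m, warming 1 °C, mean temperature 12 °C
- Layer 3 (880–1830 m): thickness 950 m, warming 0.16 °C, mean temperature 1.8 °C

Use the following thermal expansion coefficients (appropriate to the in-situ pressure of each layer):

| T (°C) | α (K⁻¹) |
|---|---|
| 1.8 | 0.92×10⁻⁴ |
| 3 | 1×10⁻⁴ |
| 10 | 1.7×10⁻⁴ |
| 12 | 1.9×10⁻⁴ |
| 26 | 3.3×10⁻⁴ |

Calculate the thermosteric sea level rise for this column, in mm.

298 mm

Layer 1 at 26 °C → α = 3.3×10⁻⁴ K⁻¹
Layer 2 at 12 °C → α = 1.9×10⁻⁴ K⁻¹
Layer 3 at 1.8 °C → α = 0.92×10⁻⁴ K⁻¹
Layer 1: 290 × 1.8 × 3.3×10⁻⁴ = 0.17226 m
290–880 m: 1 × 590 × 1.9×10⁻⁴ = 0.11210 m
0.16 × 0.92×10⁻⁴ × 950 = 0.013984 m
Δh = 0.17226 + 0.11210 + 0.013984 = 0.298344 m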